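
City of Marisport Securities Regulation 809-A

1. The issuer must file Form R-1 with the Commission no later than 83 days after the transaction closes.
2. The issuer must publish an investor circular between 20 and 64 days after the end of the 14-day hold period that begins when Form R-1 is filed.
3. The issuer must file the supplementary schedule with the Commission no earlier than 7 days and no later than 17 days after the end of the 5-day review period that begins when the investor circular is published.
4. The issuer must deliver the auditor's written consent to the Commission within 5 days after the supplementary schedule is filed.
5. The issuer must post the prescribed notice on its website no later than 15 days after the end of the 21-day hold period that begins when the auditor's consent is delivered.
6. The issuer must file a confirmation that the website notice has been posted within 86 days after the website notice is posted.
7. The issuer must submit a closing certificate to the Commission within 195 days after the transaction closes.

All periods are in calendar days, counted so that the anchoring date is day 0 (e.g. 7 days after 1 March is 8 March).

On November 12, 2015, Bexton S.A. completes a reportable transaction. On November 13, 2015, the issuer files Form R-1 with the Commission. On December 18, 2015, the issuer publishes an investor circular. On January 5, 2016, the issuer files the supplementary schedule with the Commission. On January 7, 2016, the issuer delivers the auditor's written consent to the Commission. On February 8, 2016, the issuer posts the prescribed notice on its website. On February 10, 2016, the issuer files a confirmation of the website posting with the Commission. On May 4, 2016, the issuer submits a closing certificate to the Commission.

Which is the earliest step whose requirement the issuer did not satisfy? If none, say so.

None — every step was satisfied

Step 1: 83 days after November 12, 2015 (when the transaction closes) is February 3, 2016; November 13, 2015 is within that limit.
Step 2: the window is 20–64 days after November 27, 2015 (end of the 14-day hold period, which began when Form R-1 is filed on November 13, 2015), so December 17, 2015 through January 30, 2016; done December 18, 2015, which is between those dates.
Step 3: the window is 7–17 days after December 23, 2015 (end of the 5-day review period, which began when the investor circular is published on December 18, 2015), so December 30, 2015 through January 9, 2016; done January 5, 2016, which is between those dates.
Step 4: 5 days after January 5, 2016 (when the supplementary schedule is filed) is January 10, 2016; completed January 7, 2016, before the deadline.
Step 5: 15 days after January 28, 2016 (end of the 21-day hold period, which began when the auditor's consent is delivered on January 7, 2016) is February 12, 2016; completed February 8, 2016, before the deadline.
Step 6: 86 days after February 8, 2016 (when the website notice is posted) is May 4, 2016; completed February 10, 2016, before the deadline.
Step 7: 195 days after November 12, 2015 (when the transaction closes) is May 25, 2016; completed May 4, 2016, before the deadline.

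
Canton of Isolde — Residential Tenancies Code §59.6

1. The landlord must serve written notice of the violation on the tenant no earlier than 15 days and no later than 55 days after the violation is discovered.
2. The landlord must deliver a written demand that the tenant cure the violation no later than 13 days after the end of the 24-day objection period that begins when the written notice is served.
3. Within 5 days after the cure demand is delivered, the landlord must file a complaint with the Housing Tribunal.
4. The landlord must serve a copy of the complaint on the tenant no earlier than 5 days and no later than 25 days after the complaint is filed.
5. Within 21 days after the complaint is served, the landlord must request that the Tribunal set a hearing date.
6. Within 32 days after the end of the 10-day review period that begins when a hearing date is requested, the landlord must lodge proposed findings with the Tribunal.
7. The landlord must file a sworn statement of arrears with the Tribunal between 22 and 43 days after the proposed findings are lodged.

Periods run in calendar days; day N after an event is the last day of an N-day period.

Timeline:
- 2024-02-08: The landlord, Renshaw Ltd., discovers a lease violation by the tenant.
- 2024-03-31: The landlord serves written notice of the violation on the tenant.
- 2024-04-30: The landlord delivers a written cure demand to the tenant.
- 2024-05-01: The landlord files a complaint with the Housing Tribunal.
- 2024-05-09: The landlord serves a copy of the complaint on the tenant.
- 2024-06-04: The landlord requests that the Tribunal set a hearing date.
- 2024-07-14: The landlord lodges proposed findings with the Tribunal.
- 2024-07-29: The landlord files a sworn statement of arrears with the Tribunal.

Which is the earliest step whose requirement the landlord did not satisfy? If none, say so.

Step 5

(1) the permitted window runs from 2024-02-08 + 15 = 2024-02-23 to 2024-02-08 + 55 = 2024-04-03; 2024-03-31 falls inside that range.
(2) due by 2024-04-24 + 13 days = 2024-05-07; completed 2024-04-30, before the deadline.
(3) due by 2024-04-30 + 5 days = 2024-05-05; completed 2024-05-01, before the deadline.
(4) the permitted window runs from 2024-05-01 + 5 = 2024-05-06 to 2024-05-01 + 25 = 2024-05-26; 2024-05-09 falls inside that range.
(5) due by 2024-05-09 + 21 days = 2024-05-30; 2024-06-04 misses that deadline by 5 days.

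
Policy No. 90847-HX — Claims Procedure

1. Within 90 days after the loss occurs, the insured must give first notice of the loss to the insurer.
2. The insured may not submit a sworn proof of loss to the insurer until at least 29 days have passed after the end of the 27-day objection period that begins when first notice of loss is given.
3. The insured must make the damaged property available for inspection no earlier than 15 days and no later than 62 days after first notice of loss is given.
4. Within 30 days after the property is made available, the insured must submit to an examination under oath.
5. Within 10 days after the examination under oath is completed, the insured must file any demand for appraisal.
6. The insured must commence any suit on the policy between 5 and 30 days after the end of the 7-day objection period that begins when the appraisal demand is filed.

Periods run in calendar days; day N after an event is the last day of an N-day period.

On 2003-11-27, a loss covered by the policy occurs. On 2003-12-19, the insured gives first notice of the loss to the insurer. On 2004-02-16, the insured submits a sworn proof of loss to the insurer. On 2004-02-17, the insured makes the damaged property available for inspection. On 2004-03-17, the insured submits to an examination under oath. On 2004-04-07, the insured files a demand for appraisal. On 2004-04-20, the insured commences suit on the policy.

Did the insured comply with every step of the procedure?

No

Step 1: 90 days after 2003-11-27 (when the loss occurs) is 2004-02-25; done 2003-12-19 — timely.
Step 2: the earliest permitted date is 29 days after 2004-01-15 (end of the 27-day objection period, which began when first notice of loss is given on 2003-12-19), i.e. 2004-02-13; done 2004-02-16 — permitted.
Step 3: the window is 15–62 days after 2003-12-19 (when first notice of loss is given), so 2004-01-03 through 2004-02-19; done 2004-02-17, which is between those dates.
Step 4: 30 days after 2004-02-17 (when the property is made available) is 2004-03-18; 2004-03-17 is within that limit.
Step 5: 10 days after 2004-03-17 (when the examination under oath is completed) is 2004-03-27; not done until 2004-04-07, 11 days after the deadline.
That is the first point of non-compliance.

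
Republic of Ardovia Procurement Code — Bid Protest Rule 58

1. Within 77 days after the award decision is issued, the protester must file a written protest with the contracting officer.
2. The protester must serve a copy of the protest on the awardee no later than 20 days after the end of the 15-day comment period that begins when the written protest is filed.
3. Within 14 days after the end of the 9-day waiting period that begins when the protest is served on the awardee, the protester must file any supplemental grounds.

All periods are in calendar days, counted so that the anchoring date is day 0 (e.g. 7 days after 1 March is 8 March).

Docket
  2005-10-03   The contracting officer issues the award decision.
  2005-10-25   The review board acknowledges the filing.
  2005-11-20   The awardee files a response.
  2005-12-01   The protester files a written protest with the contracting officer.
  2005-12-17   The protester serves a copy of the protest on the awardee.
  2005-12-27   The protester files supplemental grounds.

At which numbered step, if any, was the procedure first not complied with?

None — every step was satisfied

Step 1 — counting 77 days from 2005-10-03 (when the award decision is issued) gives a deadline of 2005-12-19; 2005-12-01 is within that limit.
Step 2 — counting 20 days from 2005-12-16 (end of the 15-day comment period, which began when the written protest is filed on 2005-12-01) gives a deadline of 2006-01-05; 2005-12-17 is within that limit.
Step 3 — counting 14 days from 2005-12-26 (end of the 9-day waiting period, which began when the protest is served on the awardee on 2005-12-17) gives a deadline of 2006-01-09; 2005-12-27 is within that limit.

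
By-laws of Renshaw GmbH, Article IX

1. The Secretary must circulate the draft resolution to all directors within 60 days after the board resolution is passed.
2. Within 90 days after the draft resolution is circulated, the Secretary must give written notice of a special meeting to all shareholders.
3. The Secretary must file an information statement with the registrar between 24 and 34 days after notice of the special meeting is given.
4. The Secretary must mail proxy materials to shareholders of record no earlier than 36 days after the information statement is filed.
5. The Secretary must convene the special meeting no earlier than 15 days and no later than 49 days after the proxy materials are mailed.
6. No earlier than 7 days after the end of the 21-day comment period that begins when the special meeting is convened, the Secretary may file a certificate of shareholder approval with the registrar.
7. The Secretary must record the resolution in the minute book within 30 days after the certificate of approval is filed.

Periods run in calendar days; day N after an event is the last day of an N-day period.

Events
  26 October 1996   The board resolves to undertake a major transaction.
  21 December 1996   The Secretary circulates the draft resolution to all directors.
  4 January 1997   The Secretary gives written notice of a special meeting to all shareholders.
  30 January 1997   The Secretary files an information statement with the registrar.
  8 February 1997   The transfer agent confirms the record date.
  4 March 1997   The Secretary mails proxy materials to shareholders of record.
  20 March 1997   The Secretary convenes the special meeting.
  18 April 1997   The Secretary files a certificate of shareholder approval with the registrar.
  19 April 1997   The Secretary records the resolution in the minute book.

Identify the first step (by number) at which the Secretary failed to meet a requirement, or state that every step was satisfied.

Step 1: 60 days after 26 October 1996 (when the board resolution is passed) is 25 December 1996; 21 December 1996 is within that limit.
Step 2: 90 days after 21 December 1996 (when the draft resolution is circulated) is 21 March 1997; done 4 January 1997 — timely.
Step 3: the window is 24–34 days after 4 January 1997 (when notice of the special meeting is given), so 28 January 1997 through 7 February 1997; done 30 January 1997 — within the window.
Step 4: the earliest permitted date is 36 days after 30 January 1997 (when the information statement is filed), i.e. 7 March 1997; done 4 March 1997 — 3 days too early.
No need to go further; step 4 was not satisfied.

Step 4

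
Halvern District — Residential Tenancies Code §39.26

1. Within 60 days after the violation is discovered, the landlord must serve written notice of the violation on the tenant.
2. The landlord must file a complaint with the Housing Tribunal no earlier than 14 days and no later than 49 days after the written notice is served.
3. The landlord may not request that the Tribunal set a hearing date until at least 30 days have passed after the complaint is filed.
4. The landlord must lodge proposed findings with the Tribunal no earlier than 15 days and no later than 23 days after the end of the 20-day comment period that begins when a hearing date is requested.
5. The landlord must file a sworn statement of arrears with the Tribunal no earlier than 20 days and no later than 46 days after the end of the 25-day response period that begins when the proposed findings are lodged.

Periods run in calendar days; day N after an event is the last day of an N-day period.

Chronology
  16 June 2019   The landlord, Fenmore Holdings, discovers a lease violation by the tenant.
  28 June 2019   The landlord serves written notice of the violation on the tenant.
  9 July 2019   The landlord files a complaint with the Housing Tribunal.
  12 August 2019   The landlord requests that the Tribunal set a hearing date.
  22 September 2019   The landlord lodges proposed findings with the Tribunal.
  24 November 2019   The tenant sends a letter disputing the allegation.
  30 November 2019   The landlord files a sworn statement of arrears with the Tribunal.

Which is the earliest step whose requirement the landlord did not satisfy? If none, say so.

Step 2

(1) due by 16 June 2019 + 60 days = 15 August 2019; 28 June 2019 is within that limit.
(2) the permitted window runs from 28 June 2019 + 14 = 12 July 2019 to 28 June 2019 + 49 = 16 August 2019; done 9 July 2019 — 3 days before the window opened.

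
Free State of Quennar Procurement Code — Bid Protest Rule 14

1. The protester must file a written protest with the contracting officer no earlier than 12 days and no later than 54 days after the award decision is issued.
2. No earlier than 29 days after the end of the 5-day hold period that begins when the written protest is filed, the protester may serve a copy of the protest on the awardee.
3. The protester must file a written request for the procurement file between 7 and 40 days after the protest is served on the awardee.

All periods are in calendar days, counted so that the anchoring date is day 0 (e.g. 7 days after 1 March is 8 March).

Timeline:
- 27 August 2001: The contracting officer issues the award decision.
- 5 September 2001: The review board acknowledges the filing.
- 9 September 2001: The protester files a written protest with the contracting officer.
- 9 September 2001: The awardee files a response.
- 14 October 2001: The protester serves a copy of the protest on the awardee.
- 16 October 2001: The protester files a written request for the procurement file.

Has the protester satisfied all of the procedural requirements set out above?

Step 1: the window is 12–54 days after 27 August 2001 (when the award decision is issued), so 8 September 2001 through 20 October 2001; done 9 September 2001 — within the window.
Step 2: the earliest permitted date is 29 days after 14 September 2001 (end of the 5-day hold period, which began when the written protest is filed on 9 September 2001), i.e. 13 October 2001; done 14 October 2001 — permitted.
Step 3: the window is 7–40 days after 14 October 2001 (when the protest is served on the awardee), so 21 October 2001 through 23 November 2001; done 16 October 2001 — 5 days before the window opened.
The analysis stops there.

No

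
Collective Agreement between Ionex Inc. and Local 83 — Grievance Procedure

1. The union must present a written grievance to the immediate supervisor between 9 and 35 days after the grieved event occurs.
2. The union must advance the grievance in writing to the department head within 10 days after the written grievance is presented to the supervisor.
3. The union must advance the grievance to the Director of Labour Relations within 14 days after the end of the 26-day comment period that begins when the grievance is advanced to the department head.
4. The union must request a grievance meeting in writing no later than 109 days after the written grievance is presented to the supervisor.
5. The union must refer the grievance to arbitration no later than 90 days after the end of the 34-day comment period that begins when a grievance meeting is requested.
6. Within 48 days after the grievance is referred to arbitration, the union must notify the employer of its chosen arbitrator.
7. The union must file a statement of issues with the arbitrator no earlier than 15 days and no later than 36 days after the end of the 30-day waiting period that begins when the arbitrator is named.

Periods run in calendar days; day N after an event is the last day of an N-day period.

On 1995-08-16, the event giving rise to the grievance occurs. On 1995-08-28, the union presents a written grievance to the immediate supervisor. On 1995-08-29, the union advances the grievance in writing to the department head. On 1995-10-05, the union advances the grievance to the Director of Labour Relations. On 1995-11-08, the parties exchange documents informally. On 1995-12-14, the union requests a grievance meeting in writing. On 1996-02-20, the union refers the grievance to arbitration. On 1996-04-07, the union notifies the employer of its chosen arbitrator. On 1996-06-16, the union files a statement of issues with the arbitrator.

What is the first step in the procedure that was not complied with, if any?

Step 7

Step 1: the window is 9–35 days after 1995-08-16 (when the grieved event occurs), so 1995-08-25 through 1995-09-20; done 1995-08-28, which is between those dates.
Step 2: 10 days after 1995-08-28 (when the written grievance is presented to the supervisor) is 1995-09-07; completed 1995-08-29, before the deadline.
Step 3: 14 days after 1995-09-24 (end of the 26-day comment period, which began when the grievance is advanced to the department head on 1995-08-29) is 1995-10-08; 1995-10-05 is within that limit.
Step 4: 109 days after 1995-08-28 (when the written grievance is presented to the supervisor) is 1995-12-15; completed 1995-12-14, before the deadline.
Step 5: 90 days after 1996-01-17 (end of the 34-day comment period, which began when a grievance meeting is requested on 1995-12-14) is 1996-04-16; completed 1996-02-20, before the deadline.
Step 6: 48 days after 1996-02-20 (when the grievance is referred to arbitration) is 1996-04-08; completed 1996-04-07, before the deadline.
Step 7: the window is 15–36 days after 1996-05-07 (end of the 30-day waiting period, which began when the arbitrator is named on 1996-04-07), so 1996-05-22 through 1996-06-12; done 1996-06-16 — 4 days after the window closed.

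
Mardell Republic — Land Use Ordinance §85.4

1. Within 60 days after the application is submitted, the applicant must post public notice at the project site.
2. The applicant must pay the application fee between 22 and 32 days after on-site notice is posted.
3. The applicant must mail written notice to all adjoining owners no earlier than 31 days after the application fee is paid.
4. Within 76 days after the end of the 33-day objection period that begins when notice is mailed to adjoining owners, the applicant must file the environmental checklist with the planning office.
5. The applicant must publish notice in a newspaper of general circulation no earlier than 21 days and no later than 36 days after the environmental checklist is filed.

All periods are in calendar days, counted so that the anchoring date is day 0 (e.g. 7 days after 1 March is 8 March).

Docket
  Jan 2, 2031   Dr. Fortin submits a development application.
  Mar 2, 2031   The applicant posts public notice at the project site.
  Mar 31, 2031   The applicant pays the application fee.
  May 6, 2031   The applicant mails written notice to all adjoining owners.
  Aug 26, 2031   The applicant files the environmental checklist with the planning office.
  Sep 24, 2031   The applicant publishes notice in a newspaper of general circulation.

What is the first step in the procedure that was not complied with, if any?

Step 1 — counting 60 days from Jan 2, 2031 (when the application is submitted) gives a deadline of Mar 3, 2031; Mar 2, 2031 is within that limit.
Step 2 — 22 and 32 days from Mar 2, 2031 (when on-site notice is posted) are Mar 24, 2031 and Apr 3, 2031 respectively; done Mar 31, 2031, which is between those dates.
Step 3 — must wait 31 days from Mar 31, 2031 (when the application fee is paid), so not before May 1, 2031; May 6, 2031 is on or after that date.
Step 4 — counting 76 days from Jun 8, 2031 (end of the 33-day objection period, which began when notice is mailed to adjoining owners on May 6, 2031) gives a deadline of Aug 23, 2031; Aug 26, 2031 misses that deadline by 3 days.

Step 4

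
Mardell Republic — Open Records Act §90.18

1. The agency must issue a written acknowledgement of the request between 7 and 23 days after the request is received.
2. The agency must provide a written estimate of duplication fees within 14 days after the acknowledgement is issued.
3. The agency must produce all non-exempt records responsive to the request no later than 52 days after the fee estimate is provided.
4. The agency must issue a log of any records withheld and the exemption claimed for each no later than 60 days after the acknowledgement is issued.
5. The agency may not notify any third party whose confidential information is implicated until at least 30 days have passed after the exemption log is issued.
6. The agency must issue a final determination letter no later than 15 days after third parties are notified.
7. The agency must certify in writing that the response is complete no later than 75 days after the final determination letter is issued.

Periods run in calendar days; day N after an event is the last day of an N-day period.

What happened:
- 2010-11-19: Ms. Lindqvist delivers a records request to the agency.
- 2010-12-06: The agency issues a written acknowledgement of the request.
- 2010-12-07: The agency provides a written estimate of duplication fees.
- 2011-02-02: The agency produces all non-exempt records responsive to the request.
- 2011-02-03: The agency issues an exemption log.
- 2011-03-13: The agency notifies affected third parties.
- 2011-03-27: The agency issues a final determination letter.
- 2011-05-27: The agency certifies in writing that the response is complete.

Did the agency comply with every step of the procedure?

No

Step 1: the window is 7–23 days after 2010-11-19 (when the request is received), so 2010-11-26 through 2010-12-12; done 2010-12-06, which is between those dates.
Step 2: 14 days after 2010-12-06 (when the acknowledgement is issued) is 2010-12-20; 2010-12-07 is within that limit.
Step 3: 52 days after 2010-12-07 (when the fee estimate is provided) is 2011-01-28; done 2011-02-02 — 5 days late.
The analysis stops there.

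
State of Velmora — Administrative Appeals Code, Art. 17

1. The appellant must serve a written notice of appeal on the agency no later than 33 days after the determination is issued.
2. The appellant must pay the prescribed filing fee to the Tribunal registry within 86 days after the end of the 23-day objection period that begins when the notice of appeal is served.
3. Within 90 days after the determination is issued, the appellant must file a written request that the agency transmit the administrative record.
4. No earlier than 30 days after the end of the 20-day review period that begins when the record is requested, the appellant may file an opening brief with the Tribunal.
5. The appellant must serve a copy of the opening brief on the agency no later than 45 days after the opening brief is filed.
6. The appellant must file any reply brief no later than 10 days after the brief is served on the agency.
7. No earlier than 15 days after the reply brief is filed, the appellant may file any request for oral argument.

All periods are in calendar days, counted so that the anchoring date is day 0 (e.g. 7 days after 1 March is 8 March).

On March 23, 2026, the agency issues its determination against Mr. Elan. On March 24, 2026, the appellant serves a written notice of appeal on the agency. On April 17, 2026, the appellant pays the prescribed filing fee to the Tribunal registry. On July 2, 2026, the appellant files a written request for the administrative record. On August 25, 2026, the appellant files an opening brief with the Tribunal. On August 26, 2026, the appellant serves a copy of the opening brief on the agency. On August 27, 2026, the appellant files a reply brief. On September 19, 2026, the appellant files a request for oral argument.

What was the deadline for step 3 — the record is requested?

June 21, 2026

Step 3 runs from March 23, 2026, when the determination is issued. 90 days after March 23, 2026 is June 21, 2026.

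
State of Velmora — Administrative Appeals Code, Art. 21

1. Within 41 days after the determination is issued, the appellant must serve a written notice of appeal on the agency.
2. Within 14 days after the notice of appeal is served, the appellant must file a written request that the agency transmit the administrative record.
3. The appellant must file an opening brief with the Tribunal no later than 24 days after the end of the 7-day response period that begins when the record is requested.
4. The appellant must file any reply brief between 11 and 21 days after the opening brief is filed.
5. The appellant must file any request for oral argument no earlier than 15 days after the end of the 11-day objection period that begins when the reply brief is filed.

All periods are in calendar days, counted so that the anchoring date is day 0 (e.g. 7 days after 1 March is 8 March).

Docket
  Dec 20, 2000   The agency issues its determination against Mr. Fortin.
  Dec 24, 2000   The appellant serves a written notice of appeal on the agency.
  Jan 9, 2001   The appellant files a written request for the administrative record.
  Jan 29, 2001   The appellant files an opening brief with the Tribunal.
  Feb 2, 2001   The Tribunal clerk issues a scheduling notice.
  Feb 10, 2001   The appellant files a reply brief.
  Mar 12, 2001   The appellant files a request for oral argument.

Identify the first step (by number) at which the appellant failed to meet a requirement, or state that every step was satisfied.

Step 2

Step 1 — counting 41 days from Dec 20, 2000 (when the determination is issued) gives a deadline of Jan 30, 2001; done Dec 24, 2000 — timely.
Step 2 — counting 14 days from Dec 24, 2000 (when the notice of appeal is served) gives a deadline of Jan 7, 2001; not done until Jan 9, 2001, 2 days after the deadline.
Later steps need not be reached.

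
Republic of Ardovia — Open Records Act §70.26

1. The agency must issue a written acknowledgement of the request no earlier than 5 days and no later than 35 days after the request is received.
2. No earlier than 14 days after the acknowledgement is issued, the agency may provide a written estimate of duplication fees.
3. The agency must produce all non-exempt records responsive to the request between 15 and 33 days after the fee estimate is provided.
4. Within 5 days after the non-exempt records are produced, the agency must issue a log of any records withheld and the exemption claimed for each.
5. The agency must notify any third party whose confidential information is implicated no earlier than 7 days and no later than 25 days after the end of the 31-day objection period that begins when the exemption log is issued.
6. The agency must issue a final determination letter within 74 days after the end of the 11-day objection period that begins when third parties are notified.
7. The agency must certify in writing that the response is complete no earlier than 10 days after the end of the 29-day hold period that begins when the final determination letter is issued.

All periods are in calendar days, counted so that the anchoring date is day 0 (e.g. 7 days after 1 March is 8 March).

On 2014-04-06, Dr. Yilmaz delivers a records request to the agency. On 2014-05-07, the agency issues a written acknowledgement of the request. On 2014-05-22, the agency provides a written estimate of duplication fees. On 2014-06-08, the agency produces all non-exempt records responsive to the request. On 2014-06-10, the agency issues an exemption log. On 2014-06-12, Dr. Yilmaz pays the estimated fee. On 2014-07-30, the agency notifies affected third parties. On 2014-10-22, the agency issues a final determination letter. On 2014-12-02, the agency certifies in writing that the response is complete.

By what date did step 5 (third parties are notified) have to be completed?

2014-08-05

The exemption log is issued on 2014-06-10; the 31-day objection period therefore ends 2014-07-11, and step 5 runs from that date. The window is 7–25 days after 2014-07-11; it closes on 2014-08-05.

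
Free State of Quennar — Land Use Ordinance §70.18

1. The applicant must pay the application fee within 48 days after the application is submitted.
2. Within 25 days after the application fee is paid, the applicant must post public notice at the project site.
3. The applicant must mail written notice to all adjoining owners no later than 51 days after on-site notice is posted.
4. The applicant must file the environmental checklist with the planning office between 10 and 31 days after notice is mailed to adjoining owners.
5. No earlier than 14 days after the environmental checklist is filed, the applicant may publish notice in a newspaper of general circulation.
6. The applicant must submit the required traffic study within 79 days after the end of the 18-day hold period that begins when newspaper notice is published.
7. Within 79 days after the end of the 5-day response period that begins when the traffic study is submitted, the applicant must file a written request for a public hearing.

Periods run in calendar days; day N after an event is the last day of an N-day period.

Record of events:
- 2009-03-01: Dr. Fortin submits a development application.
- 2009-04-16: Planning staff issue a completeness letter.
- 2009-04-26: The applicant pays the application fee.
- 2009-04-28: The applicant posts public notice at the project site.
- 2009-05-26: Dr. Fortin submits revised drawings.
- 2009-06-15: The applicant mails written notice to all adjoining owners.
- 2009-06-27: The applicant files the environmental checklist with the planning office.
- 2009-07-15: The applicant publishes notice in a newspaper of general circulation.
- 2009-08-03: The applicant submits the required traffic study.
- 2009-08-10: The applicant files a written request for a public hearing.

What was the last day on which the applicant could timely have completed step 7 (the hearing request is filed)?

2009-10-26

The traffic study is submitted on 2009-08-03; the 5-day response period therefore ends 2009-08-08, and step 7 runs from that date. 79 days after 2009-08-08 is 2009-10-26.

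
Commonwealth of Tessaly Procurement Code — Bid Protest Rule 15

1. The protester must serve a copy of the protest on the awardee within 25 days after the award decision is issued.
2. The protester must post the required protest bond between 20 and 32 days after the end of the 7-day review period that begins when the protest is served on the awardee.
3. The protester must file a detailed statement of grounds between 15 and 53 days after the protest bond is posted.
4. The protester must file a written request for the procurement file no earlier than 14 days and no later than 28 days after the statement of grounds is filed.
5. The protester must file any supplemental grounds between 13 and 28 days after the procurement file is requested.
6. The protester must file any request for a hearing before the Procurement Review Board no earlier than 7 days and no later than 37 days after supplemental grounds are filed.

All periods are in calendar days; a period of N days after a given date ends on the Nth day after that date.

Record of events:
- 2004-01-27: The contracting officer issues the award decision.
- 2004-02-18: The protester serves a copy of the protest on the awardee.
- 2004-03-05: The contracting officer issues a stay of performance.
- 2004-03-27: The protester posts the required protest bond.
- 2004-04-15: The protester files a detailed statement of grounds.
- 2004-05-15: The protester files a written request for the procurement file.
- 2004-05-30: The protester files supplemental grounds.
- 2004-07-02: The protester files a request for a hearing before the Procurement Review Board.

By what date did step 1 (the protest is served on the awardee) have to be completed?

Step 1 runs from 2004-01-27, when the award decision is issued. 25 days after 2004-01-27 is 2004-02-21.

2004-02-21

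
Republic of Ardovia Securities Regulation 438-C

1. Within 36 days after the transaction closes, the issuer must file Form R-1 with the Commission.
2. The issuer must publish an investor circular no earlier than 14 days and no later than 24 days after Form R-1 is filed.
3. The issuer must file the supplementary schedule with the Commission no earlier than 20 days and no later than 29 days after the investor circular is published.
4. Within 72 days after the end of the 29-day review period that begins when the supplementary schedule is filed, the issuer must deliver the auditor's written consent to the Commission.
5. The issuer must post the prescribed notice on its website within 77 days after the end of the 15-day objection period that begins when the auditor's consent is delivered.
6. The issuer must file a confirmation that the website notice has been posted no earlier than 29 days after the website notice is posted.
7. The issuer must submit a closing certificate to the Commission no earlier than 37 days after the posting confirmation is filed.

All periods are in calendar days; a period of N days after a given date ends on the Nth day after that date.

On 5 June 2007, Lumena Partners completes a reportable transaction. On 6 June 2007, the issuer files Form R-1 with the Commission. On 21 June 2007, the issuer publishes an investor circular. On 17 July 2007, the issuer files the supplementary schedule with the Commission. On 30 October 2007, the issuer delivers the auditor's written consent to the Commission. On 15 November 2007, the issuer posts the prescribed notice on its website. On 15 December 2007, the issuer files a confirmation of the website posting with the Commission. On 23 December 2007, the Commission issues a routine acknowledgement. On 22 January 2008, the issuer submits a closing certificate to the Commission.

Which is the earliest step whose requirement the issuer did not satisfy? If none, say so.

(1) due by 5 June 2007 + 36 days = 11 July 2007; done 6 June 2007 — timely.
(2) the permitted window runs from 6 June 2007 + 14 = 20 June 2007 to 6 June 2007 + 24 = 30 June 2007; 21 June 2007 falls inside that range.
(3) the permitted window runs from 21 June 2007 + 20 = 11 July 2007 to 21 June 2007 + 29 = 20 July 2007; done 17 July 2007, which is between those dates.
(4) due by 15 August 2007 + 72 days = 26 October 2007; 30 October 2007 misses that deadline by 4 days.

Step 4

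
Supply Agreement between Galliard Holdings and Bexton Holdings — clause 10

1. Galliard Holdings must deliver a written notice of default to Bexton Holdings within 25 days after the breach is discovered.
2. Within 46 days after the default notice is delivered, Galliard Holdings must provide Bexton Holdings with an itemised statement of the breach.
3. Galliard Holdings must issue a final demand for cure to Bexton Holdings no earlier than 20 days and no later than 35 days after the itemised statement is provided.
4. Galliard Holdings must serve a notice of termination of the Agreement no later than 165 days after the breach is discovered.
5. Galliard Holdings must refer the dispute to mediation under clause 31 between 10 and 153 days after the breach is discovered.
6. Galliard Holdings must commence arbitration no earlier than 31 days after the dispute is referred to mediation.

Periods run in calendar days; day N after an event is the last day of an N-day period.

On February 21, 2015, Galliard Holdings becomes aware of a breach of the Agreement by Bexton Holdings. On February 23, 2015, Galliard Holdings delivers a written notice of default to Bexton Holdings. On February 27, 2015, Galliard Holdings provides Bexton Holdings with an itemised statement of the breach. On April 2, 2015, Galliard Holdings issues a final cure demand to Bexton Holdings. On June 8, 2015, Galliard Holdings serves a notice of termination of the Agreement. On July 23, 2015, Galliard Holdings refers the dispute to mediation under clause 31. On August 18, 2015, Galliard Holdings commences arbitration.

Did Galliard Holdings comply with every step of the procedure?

No

Step 1: 25 days after February 21, 2015 (when the breach is discovered) is March 18, 2015; done February 23, 2015 — timely.
Step 2: 46 days after February 23, 2015 (when the default notice is delivered) is April 10, 2015; February 27, 2015 is within that limit.
Step 3: the window is 20–35 days after February 27, 2015 (when the itemised statement is provided), so March 19, 2015 through April 3, 2015; done April 2, 2015 — within the window.
Step 4: 165 days after February 21, 2015 (when the breach is discovered) is August 5, 2015; completed June 8, 2015, before the deadline.
Step 5: the window is 10–153 days after February 21, 2015 (when the breach is discovered), so March 3, 2015 through July 24, 2015; done July 23, 2015 — within the window.
Step 6: the earliest permitted date is 31 days after July 23, 2015 (when the dispute is referred to mediation), i.e. August 23, 2015; August 18, 2015 is 5 days before the earliest permitted date.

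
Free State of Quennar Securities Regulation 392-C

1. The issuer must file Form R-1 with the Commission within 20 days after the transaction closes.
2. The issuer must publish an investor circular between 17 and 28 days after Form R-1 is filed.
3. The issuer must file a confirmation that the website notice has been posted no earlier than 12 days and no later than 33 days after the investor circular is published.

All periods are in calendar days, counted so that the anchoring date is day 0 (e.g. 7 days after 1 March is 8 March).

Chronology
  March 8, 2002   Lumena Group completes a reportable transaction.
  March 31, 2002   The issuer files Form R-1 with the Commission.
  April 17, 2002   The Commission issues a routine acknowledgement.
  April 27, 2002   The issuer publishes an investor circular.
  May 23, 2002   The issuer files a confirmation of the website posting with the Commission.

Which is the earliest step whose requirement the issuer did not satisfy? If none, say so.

Step 1: 20 days after March 8, 2002 (when the transaction closes) is March 28, 2002; not done until March 31, 2002, 3 days after the deadline.

Step 1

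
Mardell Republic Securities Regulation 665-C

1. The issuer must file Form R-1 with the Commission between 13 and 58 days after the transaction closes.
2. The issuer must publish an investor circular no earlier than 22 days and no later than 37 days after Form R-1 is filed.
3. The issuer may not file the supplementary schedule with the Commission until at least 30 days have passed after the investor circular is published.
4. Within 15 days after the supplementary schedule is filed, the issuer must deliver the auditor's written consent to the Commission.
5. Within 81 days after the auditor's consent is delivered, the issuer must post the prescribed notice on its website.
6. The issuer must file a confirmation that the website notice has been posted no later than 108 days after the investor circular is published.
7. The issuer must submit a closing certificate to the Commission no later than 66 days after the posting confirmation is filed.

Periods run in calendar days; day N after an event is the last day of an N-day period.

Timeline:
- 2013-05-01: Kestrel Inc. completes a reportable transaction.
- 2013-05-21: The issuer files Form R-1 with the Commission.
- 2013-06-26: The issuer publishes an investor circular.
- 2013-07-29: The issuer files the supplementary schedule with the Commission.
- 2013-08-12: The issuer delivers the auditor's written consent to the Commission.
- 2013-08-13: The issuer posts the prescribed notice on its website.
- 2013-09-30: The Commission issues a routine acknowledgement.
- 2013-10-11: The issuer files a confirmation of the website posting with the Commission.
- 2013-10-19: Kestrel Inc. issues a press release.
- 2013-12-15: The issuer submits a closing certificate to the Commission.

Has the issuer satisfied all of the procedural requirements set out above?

Step 1 — 13 and 58 days from 2013-05-01 (when the transaction closes) are 2013-05-14 and 2013-06-28 respectively; done 2013-05-21 — within the window.
Step 2 — 22 and 37 days from 2013-05-21 (when Form R-1 is filed) are 2013-06-12 and 2013-06-27 respectively; done 2013-06-26, which is between those dates.
Step 3 — must wait 30 days from 2013-06-26 (when the investor circular is published), so not before 2013-07-26; done 2013-07-29 — permitted.
Step 4 — counting 15 days from 2013-07-29 (when the supplementary schedule is filed) gives a deadline of 2013-08-13; completed 2013-08-12, before the deadline.
Step 5 — counting 81 days from 2013-08-12 (when the auditor's consent is delivered) gives a deadline of 2013-11-01; completed 2013-08-13, before the deadline.
Step 6 — counting 108 days from 2013-06-26 (when the investor circular is published) gives a deadline of 2013-10-12; completed 2013-10-11, before the deadline.
Step 7 — counting 66 days from 2013-10-11 (when the posting confirmation is filed) gives a deadline of 2013-12-16; done 2013-12-15 — timely.

Yes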